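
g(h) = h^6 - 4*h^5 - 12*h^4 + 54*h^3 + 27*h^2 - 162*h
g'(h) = 6*h^5 - 20*h^4 - 48*h^3 + 162*h^2 + 54*h - 162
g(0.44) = -61.96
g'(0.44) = -111.62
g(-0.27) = 44.59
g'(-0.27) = -163.94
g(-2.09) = -22.57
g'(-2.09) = 250.11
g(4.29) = 422.28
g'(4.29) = 1205.55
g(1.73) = -62.52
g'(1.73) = 81.57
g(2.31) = -17.37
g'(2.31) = 60.69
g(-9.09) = 693595.57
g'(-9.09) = -460129.43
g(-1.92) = 19.76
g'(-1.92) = 242.91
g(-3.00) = 0.00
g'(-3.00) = -648.00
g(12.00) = 1837080.00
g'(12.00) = 1019142.00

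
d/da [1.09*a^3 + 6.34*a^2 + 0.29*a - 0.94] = 3.27*a^2 + 12.68*a + 0.29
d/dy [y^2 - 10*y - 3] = 2*y - 10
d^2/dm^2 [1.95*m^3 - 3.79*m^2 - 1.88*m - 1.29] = 11.7*m - 7.58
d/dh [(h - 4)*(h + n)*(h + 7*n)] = 3*h^2 + 16*h*n - 8*h + 7*n^2 - 32*n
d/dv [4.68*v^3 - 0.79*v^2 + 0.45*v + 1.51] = 14.04*v^2 - 1.58*v + 0.45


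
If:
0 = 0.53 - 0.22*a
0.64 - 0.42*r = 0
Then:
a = 2.41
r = 1.52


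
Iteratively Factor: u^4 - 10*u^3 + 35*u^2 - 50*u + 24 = (u - 1)*(u^3 - 9*u^2 + 26*u - 24) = (u - 2)*(u - 1)*(u^2 - 7*u + 12) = (u - 3)*(u - 2)*(u - 1)*(u - 4)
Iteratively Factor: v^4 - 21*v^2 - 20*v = (v + 4)*(v^3 - 4*v^2 - 5*v) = (v + 1)*(v + 4)*(v^2 - 5*v) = v*(v + 1)*(v + 4)*(v - 5)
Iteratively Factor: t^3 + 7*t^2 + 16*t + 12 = (t + 2)*(t^2 + 5*t + 6) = (t + 2)*(t + 3)*(t + 2)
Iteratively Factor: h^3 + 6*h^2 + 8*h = (h + 4)*(h^2 + 2*h) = (h + 2)*(h + 4)*(h)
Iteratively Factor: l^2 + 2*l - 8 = (l + 4)*(l - 2)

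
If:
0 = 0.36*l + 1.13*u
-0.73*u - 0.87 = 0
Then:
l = 3.74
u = -1.19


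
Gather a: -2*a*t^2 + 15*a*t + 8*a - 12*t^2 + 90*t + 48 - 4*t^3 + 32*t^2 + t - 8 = a*(-2*t^2 + 15*t + 8) - 4*t^3 + 20*t^2 + 91*t + 40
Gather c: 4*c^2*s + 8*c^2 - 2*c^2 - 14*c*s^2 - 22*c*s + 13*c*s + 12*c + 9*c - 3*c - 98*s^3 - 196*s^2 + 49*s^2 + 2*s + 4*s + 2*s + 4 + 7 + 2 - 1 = c^2*(4*s + 6) + c*(-14*s^2 - 9*s + 18) - 98*s^3 - 147*s^2 + 8*s + 12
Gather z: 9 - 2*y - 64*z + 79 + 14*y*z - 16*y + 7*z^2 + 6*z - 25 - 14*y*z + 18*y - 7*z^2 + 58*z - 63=0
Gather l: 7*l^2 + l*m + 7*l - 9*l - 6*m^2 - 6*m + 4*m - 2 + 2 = 7*l^2 + l*(m - 2) - 6*m^2 - 2*m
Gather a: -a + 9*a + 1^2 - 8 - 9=8*a - 16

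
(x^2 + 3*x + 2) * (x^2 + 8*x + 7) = x^4 + 11*x^3 + 33*x^2 + 37*x + 14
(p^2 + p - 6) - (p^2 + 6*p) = -5*p - 6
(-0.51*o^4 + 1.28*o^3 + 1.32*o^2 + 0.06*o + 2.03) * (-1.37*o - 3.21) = 0.6987*o^5 - 0.1165*o^4 - 5.9172*o^3 - 4.3194*o^2 - 2.9737*o - 6.5163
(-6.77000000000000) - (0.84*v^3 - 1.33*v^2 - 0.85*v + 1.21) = -0.84*v^3 + 1.33*v^2 + 0.85*v - 7.98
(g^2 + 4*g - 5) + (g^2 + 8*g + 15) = 2*g^2 + 12*g + 10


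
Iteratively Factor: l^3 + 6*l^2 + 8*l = (l + 2)*(l^2 + 4*l) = (l + 2)*(l + 4)*(l)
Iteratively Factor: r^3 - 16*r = (r)*(r^2 - 16) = r*(r - 4)*(r + 4)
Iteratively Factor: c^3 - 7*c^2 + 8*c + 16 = (c - 4)*(c^2 - 3*c - 4) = (c - 4)*(c + 1)*(c - 4)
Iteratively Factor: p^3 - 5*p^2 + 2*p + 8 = (p + 1)*(p^2 - 6*p + 8) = (p - 2)*(p + 1)*(p - 4)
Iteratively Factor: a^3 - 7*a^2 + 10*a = (a)*(a^2 - 7*a + 10) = a*(a - 2)*(a - 5)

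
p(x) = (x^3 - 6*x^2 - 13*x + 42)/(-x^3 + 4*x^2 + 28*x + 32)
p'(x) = (3*x^2 - 12*x - 13)/(-x^3 + 4*x^2 + 28*x + 32) + (3*x^2 - 8*x - 28)*(x^3 - 6*x^2 - 13*x + 42)/(-x^3 + 4*x^2 + 28*x + 32)^2 = 2*(-x^3 + 17*x^2 + 19*x - 398)/(x^5 - 10*x^4 - 20*x^3 + 200*x^2 + 640*x + 512)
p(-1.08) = 6.22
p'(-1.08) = -12.38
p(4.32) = -0.31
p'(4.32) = -0.05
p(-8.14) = -1.30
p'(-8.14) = -0.04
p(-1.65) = 36.06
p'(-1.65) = -189.64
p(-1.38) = 12.73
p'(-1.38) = -37.12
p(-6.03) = -1.39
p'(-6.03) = -0.05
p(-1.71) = 51.05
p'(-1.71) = -326.84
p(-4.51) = -1.44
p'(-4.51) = 0.04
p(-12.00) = -1.20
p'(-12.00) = -0.02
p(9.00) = -1.39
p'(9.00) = 0.63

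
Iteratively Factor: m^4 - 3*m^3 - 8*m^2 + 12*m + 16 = (m + 1)*(m^3 - 4*m^2 - 4*m + 16) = (m - 4)*(m + 1)*(m^2 - 4) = (m - 4)*(m + 1)*(m + 2)*(m - 2)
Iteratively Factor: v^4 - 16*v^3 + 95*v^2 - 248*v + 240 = (v - 5)*(v^3 - 11*v^2 + 40*v - 48) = (v - 5)*(v - 3)*(v^2 - 8*v + 16) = (v - 5)*(v - 4)*(v - 3)*(v - 4)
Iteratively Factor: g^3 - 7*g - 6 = (g + 2)*(g^2 - 2*g - 3) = (g - 3)*(g + 2)*(g + 1)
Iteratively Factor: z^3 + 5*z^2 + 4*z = (z + 4)*(z^2 + z) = (z + 1)*(z + 4)*(z)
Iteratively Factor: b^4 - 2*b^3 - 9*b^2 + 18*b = (b - 2)*(b^3 - 9*b) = (b - 3)*(b - 2)*(b^2 + 3*b) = b*(b - 3)*(b - 2)*(b + 3)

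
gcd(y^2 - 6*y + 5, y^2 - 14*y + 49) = 1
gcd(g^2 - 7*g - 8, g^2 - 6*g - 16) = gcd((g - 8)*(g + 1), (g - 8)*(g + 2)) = g - 8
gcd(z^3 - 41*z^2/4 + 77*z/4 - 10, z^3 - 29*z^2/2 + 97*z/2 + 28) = z - 8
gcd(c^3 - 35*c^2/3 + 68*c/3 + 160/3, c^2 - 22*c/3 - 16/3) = c - 8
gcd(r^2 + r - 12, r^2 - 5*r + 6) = r - 3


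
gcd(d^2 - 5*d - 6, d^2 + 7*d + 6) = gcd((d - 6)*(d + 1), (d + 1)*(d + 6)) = d + 1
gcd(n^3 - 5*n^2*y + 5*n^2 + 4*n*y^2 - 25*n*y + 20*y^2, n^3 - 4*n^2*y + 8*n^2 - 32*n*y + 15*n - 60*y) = -n^2 + 4*n*y - 5*n + 20*y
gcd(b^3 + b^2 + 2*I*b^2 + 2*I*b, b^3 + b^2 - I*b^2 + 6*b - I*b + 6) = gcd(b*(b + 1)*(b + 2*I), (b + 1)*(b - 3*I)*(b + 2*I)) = b^2 + b*(1 + 2*I) + 2*I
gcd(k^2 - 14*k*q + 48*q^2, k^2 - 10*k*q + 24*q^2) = -k + 6*q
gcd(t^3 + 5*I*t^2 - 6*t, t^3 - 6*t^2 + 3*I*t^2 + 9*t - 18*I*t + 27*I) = t + 3*I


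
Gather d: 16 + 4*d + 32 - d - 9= 3*d + 39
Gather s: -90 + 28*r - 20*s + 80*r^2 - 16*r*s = 80*r^2 + 28*r + s*(-16*r - 20) - 90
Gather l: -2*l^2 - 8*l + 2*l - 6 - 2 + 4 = -2*l^2 - 6*l - 4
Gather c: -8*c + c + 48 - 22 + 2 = 28 - 7*c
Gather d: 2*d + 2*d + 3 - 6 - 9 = 4*d - 12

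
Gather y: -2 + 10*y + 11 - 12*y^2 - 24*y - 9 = -12*y^2 - 14*y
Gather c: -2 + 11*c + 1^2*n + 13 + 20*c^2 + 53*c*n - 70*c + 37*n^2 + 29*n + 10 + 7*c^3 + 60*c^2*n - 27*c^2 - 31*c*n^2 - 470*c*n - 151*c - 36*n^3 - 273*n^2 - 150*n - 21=7*c^3 + c^2*(60*n - 7) + c*(-31*n^2 - 417*n - 210) - 36*n^3 - 236*n^2 - 120*n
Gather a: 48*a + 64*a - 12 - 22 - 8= 112*a - 42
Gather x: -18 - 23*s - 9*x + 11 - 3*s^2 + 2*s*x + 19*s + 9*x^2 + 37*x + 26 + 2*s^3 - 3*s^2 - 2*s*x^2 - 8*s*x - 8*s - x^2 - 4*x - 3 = 2*s^3 - 6*s^2 - 12*s + x^2*(8 - 2*s) + x*(24 - 6*s) + 16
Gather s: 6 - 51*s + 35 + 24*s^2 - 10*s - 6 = 24*s^2 - 61*s + 35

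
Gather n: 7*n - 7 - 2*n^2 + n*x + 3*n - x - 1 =-2*n^2 + n*(x + 10) - x - 8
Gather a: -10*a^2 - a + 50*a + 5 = -10*a^2 + 49*a + 5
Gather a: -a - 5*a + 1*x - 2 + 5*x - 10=-6*a + 6*x - 12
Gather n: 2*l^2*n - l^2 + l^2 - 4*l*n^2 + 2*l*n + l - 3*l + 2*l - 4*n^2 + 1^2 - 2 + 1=n^2*(-4*l - 4) + n*(2*l^2 + 2*l)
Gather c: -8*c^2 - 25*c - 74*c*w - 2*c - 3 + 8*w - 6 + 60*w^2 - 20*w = -8*c^2 + c*(-74*w - 27) + 60*w^2 - 12*w - 9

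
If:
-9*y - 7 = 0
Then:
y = -7/9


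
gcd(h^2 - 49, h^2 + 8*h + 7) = h + 7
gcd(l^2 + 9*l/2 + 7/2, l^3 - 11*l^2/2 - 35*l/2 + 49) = l + 7/2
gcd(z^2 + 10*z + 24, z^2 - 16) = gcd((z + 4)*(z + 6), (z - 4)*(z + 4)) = z + 4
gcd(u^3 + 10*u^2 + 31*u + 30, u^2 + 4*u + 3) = u + 3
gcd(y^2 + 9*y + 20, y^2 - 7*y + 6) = 1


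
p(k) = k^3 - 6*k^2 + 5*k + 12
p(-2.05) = -32.08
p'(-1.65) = 32.97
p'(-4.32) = 112.83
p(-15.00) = -4788.00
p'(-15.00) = 860.00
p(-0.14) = 11.18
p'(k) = 3*k^2 - 12*k + 5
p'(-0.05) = 5.61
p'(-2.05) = 42.21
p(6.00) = 42.00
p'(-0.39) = 10.14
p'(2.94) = -4.35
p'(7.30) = 77.27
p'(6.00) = 41.00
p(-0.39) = 9.08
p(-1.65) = -17.08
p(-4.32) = -202.20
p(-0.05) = 11.73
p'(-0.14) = 6.74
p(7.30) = 117.78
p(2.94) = 0.25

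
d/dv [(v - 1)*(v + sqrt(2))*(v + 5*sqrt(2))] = 3*v^2 - 2*v + 12*sqrt(2)*v - 6*sqrt(2) + 10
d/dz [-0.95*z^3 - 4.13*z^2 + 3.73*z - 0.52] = -2.85*z^2 - 8.26*z + 3.73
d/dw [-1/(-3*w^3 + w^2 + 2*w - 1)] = (-9*w^2 + 2*w + 2)/(3*w^3 - w^2 - 2*w + 1)^2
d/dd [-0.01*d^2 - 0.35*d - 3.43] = -0.02*d - 0.35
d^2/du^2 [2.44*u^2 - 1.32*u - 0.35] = 4.88000000000000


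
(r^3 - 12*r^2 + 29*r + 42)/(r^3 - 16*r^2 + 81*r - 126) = (r + 1)/(r - 3)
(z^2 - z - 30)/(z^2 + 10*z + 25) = (z - 6)/(z + 5)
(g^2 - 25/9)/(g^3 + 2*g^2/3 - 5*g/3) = (g - 5/3)/(g*(g - 1))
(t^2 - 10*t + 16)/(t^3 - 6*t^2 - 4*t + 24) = (t - 8)/(t^2 - 4*t - 12)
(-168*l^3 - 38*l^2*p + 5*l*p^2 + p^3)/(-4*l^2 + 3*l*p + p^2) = (-42*l^2 + l*p + p^2)/(-l + p)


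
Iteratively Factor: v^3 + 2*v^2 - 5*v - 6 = (v + 1)*(v^2 + v - 6) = (v - 2)*(v + 1)*(v + 3)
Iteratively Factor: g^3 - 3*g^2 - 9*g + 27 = (g - 3)*(g^2 - 9) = (g - 3)*(g + 3)*(g - 3)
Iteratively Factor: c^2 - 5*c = (c)*(c - 5)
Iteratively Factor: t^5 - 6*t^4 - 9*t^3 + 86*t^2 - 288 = (t - 4)*(t^4 - 2*t^3 - 17*t^2 + 18*t + 72) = (t - 4)^2*(t^3 + 2*t^2 - 9*t - 18) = (t - 4)^2*(t + 2)*(t^2 - 9) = (t - 4)^2*(t - 3)*(t + 2)*(t + 3)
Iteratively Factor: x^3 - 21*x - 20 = (x - 5)*(x^2 + 5*x + 4) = (x - 5)*(x + 4)*(x + 1)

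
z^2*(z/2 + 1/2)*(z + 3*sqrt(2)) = z^4/2 + z^3/2 + 3*sqrt(2)*z^3/2 + 3*sqrt(2)*z^2/2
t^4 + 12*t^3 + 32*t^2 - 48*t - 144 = (t - 2)*(t + 2)*(t + 6)^2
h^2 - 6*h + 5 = (h - 5)*(h - 1)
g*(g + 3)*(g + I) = g^3 + 3*g^2 + I*g^2 + 3*I*g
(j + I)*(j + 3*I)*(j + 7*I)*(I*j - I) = I*j^4 - 11*j^3 - I*j^3 + 11*j^2 - 31*I*j^2 + 21*j + 31*I*j - 21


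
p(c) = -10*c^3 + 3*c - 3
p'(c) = 3 - 30*c^2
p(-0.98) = 3.47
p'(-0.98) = -25.81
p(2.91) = -240.69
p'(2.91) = -251.04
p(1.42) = -27.37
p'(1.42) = -57.49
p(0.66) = -3.89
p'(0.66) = -10.07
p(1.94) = -70.19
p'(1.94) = -109.91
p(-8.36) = 5814.69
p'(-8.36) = -2093.69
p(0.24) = -2.42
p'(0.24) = 1.27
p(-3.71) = 496.52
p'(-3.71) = -409.92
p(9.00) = -7266.00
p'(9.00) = -2427.00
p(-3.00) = 258.00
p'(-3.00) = -267.00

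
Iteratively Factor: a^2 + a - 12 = (a + 4)*(a - 3)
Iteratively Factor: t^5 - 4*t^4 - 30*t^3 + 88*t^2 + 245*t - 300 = (t + 3)*(t^4 - 7*t^3 - 9*t^2 + 115*t - 100) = (t - 5)*(t + 3)*(t^3 - 2*t^2 - 19*t + 20) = (t - 5)^2*(t + 3)*(t^2 + 3*t - 4) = (t - 5)^2*(t - 1)*(t + 3)*(t + 4)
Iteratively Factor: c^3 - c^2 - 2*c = (c - 2)*(c^2 + c) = c*(c - 2)*(c + 1)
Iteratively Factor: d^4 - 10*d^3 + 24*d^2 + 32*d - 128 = (d - 4)*(d^3 - 6*d^2 + 32) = (d - 4)^2*(d^2 - 2*d - 8) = (d - 4)^2*(d + 2)*(d - 4)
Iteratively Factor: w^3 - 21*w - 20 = (w - 5)*(w^2 + 5*w + 4) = (w - 5)*(w + 1)*(w + 4)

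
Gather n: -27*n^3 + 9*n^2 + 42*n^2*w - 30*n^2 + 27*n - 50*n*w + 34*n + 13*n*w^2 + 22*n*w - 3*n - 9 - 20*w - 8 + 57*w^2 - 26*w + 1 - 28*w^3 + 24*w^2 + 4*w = -27*n^3 + n^2*(42*w - 21) + n*(13*w^2 - 28*w + 58) - 28*w^3 + 81*w^2 - 42*w - 16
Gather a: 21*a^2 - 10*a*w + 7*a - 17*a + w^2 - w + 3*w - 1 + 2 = 21*a^2 + a*(-10*w - 10) + w^2 + 2*w + 1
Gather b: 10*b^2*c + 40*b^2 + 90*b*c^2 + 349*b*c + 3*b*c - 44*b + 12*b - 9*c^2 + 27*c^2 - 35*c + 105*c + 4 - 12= b^2*(10*c + 40) + b*(90*c^2 + 352*c - 32) + 18*c^2 + 70*c - 8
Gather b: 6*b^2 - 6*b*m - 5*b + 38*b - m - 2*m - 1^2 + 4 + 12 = 6*b^2 + b*(33 - 6*m) - 3*m + 15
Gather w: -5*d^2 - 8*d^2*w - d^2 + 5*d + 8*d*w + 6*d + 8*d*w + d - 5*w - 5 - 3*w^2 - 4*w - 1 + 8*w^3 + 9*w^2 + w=-6*d^2 + 12*d + 8*w^3 + 6*w^2 + w*(-8*d^2 + 16*d - 8) - 6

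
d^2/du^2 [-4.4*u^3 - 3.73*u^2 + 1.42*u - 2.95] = -26.4*u - 7.46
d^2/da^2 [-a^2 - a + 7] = -2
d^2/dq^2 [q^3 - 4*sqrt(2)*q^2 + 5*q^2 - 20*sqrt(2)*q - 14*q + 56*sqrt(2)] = 6*q - 8*sqrt(2) + 10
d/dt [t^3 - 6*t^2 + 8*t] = 3*t^2 - 12*t + 8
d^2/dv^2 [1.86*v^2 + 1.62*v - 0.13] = 3.72000000000000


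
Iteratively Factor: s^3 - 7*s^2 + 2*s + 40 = (s - 4)*(s^2 - 3*s - 10) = (s - 4)*(s + 2)*(s - 5)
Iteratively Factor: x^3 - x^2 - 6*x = (x + 2)*(x^2 - 3*x) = x*(x + 2)*(x - 3)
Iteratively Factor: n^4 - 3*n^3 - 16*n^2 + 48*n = (n - 4)*(n^3 + n^2 - 12*n) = (n - 4)*(n + 4)*(n^2 - 3*n) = n*(n - 4)*(n + 4)*(n - 3)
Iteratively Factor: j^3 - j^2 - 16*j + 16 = (j + 4)*(j^2 - 5*j + 4) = (j - 1)*(j + 4)*(j - 4)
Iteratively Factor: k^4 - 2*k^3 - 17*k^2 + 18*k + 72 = (k + 2)*(k^3 - 4*k^2 - 9*k + 36) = (k + 2)*(k + 3)*(k^2 - 7*k + 12) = (k - 4)*(k + 2)*(k + 3)*(k - 3)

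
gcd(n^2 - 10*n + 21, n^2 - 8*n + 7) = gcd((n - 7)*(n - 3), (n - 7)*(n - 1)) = n - 7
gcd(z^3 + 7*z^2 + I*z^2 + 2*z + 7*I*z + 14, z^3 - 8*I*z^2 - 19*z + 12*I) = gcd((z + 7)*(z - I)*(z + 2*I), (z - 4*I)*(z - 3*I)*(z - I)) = z - I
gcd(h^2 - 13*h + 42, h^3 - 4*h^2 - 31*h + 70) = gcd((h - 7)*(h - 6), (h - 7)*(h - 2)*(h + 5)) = h - 7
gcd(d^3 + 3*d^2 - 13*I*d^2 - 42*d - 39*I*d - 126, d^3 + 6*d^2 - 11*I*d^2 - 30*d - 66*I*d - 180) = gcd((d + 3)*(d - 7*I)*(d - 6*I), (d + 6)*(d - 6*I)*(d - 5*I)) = d - 6*I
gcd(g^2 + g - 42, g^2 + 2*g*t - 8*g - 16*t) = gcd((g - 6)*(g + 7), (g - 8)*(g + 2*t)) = 1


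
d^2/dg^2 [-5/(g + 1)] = -10/(g + 1)^3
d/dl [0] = 0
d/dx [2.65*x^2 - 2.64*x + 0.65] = 5.3*x - 2.64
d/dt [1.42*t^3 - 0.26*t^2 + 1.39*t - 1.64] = 4.26*t^2 - 0.52*t + 1.39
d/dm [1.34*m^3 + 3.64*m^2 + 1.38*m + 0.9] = 4.02*m^2 + 7.28*m + 1.38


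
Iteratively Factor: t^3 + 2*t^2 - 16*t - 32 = (t + 4)*(t^2 - 2*t - 8) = (t + 2)*(t + 4)*(t - 4)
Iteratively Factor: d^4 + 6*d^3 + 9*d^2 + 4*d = (d)*(d^3 + 6*d^2 + 9*d + 4) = d*(d + 1)*(d^2 + 5*d + 4) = d*(d + 1)^2*(d + 4)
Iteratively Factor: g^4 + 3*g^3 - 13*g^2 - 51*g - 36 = (g + 1)*(g^3 + 2*g^2 - 15*g - 36) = (g + 1)*(g + 3)*(g^2 - g - 12) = (g + 1)*(g + 3)^2*(g - 4)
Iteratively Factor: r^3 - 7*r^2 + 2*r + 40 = (r + 2)*(r^2 - 9*r + 20) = (r - 4)*(r + 2)*(r - 5)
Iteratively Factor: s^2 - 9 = (s + 3)*(s - 3)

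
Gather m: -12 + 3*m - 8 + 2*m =5*m - 20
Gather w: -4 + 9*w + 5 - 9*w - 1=0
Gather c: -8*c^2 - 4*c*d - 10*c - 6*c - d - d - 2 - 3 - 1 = -8*c^2 + c*(-4*d - 16) - 2*d - 6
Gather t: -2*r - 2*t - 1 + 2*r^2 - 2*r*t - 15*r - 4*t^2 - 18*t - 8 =2*r^2 - 17*r - 4*t^2 + t*(-2*r - 20) - 9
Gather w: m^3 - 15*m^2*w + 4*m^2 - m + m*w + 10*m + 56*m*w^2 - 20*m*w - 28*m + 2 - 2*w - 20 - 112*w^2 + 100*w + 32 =m^3 + 4*m^2 - 19*m + w^2*(56*m - 112) + w*(-15*m^2 - 19*m + 98) + 14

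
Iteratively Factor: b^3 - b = (b)*(b^2 - 1) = b*(b + 1)*(b - 1)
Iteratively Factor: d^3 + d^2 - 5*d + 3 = (d - 1)*(d^2 + 2*d - 3) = (d - 1)*(d + 3)*(d - 1)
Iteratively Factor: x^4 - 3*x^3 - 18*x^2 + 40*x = (x + 4)*(x^3 - 7*x^2 + 10*x) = (x - 5)*(x + 4)*(x^2 - 2*x) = x*(x - 5)*(x + 4)*(x - 2)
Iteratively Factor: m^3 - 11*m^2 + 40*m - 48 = (m - 4)*(m^2 - 7*m + 12) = (m - 4)*(m - 3)*(m - 4)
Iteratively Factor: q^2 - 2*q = (q)*(q - 2)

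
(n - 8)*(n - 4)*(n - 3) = n^3 - 15*n^2 + 68*n - 96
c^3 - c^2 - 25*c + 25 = (c - 5)*(c - 1)*(c + 5)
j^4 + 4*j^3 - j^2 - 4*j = j*(j - 1)*(j + 1)*(j + 4)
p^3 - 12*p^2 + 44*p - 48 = (p - 6)*(p - 4)*(p - 2)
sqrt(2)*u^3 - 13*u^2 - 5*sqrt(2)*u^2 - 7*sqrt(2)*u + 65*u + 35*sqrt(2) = (u - 5)*(u - 7*sqrt(2))*(sqrt(2)*u + 1)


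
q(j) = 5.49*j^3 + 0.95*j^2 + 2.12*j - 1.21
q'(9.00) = 1353.29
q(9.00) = 4097.03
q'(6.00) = 606.44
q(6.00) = 1231.55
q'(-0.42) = 4.23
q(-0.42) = -2.34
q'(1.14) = 25.69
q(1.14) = 10.58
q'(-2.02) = 65.49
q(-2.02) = -46.87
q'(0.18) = 3.00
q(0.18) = -0.77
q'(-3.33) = 178.43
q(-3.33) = -200.46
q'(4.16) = 295.05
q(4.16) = 419.28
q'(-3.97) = 254.16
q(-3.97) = -338.17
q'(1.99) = 71.12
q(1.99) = 50.04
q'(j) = 16.47*j^2 + 1.9*j + 2.12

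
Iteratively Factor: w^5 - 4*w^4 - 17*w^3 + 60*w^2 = (w - 3)*(w^4 - w^3 - 20*w^2) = (w - 3)*(w + 4)*(w^3 - 5*w^2) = w*(w - 3)*(w + 4)*(w^2 - 5*w) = w^2*(w - 3)*(w + 4)*(w - 5)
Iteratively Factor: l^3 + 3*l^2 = (l)*(l^2 + 3*l) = l^2*(l + 3)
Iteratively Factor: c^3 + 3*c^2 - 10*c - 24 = (c - 3)*(c^2 + 6*c + 8) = (c - 3)*(c + 4)*(c + 2)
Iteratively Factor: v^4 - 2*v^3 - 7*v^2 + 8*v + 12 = (v + 1)*(v^3 - 3*v^2 - 4*v + 12) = (v - 3)*(v + 1)*(v^2 - 4) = (v - 3)*(v - 2)*(v + 1)*(v + 2)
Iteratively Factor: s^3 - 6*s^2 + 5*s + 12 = (s + 1)*(s^2 - 7*s + 12) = (s - 3)*(s + 1)*(s - 4)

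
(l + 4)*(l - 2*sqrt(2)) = l^2 - 2*sqrt(2)*l + 4*l - 8*sqrt(2)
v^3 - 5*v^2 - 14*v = v*(v - 7)*(v + 2)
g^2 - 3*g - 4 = (g - 4)*(g + 1)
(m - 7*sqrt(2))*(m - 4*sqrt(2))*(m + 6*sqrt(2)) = m^3 - 5*sqrt(2)*m^2 - 76*m + 336*sqrt(2)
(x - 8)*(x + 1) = x^2 - 7*x - 8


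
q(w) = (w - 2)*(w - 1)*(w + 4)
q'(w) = (w - 2)*(w - 1) + (w - 2)*(w + 4) + (w - 1)*(w + 4) = 3*w^2 + 2*w - 10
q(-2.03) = 24.06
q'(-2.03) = -1.70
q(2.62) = 6.65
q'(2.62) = 15.83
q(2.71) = 8.15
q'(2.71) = 17.45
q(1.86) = -0.71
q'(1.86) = 4.10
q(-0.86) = 16.70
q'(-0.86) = -9.50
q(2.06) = 0.39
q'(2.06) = 6.85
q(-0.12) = 9.21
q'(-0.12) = -10.20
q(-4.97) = -40.36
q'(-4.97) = 54.16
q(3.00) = 14.00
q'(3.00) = 23.00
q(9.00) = 728.00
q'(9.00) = 251.00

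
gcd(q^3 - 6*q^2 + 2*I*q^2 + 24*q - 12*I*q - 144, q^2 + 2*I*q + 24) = q^2 + 2*I*q + 24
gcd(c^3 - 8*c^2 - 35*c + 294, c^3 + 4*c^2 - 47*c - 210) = c^2 - c - 42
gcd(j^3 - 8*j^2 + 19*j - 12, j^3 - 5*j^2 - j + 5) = j - 1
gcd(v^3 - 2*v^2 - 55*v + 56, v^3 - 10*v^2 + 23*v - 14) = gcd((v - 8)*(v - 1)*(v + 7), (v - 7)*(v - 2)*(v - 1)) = v - 1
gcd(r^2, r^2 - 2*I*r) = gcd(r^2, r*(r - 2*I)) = r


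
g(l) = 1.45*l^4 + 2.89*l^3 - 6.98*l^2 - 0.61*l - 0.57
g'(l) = 5.8*l^3 + 8.67*l^2 - 13.96*l - 0.61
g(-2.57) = -30.91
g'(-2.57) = -5.92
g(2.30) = 36.84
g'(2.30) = 83.71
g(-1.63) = -20.40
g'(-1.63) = 20.06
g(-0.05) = -0.56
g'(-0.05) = 0.11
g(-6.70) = 1742.89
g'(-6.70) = -1262.31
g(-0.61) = -3.25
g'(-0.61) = 9.82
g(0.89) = -3.69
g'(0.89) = -2.08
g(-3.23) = -10.98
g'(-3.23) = -60.52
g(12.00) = 34048.11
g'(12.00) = 11102.75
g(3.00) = 130.26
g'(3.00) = 192.14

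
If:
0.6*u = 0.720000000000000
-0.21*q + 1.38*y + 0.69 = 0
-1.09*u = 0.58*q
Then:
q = -2.26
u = 1.20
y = -0.84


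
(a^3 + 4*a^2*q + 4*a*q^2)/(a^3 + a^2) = (a^2 + 4*a*q + 4*q^2)/(a*(a + 1))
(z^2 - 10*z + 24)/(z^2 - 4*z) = (z - 6)/z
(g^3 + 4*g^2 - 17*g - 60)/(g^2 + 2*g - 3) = (g^2 + g - 20)/(g - 1)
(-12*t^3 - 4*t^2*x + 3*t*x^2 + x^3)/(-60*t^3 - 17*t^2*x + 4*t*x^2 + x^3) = (-4*t^2 + x^2)/(-20*t^2 + t*x + x^2)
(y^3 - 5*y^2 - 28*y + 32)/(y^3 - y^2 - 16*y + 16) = (y - 8)/(y - 4)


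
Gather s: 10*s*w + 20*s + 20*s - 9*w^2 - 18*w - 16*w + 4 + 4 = s*(10*w + 40) - 9*w^2 - 34*w + 8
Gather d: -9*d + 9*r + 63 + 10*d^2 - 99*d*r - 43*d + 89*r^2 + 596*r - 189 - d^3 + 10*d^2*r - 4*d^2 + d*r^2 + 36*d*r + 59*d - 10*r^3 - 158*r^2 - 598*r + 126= -d^3 + d^2*(10*r + 6) + d*(r^2 - 63*r + 7) - 10*r^3 - 69*r^2 + 7*r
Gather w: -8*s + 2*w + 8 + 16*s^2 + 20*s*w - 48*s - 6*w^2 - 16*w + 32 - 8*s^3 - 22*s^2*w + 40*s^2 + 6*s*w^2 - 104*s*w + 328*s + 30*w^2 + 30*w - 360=-8*s^3 + 56*s^2 + 272*s + w^2*(6*s + 24) + w*(-22*s^2 - 84*s + 16) - 320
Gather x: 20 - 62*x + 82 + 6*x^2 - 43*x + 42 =6*x^2 - 105*x + 144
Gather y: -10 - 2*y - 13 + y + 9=-y - 14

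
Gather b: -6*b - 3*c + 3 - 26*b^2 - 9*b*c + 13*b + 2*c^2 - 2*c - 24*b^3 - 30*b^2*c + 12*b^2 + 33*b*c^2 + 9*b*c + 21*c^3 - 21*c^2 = -24*b^3 + b^2*(-30*c - 14) + b*(33*c^2 + 7) + 21*c^3 - 19*c^2 - 5*c + 3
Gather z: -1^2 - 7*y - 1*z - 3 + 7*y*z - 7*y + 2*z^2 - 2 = -14*y + 2*z^2 + z*(7*y - 1) - 6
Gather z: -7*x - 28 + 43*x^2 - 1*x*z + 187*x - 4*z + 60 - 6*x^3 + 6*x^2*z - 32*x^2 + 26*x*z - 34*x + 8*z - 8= -6*x^3 + 11*x^2 + 146*x + z*(6*x^2 + 25*x + 4) + 24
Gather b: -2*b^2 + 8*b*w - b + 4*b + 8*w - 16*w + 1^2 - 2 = -2*b^2 + b*(8*w + 3) - 8*w - 1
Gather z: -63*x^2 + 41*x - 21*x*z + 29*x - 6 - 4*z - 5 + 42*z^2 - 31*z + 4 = -63*x^2 + 70*x + 42*z^2 + z*(-21*x - 35) - 7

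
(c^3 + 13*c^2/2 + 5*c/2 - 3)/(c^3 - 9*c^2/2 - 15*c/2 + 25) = (2*c^3 + 13*c^2 + 5*c - 6)/(2*c^3 - 9*c^2 - 15*c + 50)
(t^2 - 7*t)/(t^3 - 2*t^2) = (t - 7)/(t*(t - 2))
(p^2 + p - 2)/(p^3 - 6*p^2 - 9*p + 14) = 1/(p - 7)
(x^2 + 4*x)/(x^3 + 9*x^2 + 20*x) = 1/(x + 5)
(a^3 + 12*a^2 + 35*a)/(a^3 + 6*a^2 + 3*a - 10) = a*(a + 7)/(a^2 + a - 2)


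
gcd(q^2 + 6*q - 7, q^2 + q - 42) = q + 7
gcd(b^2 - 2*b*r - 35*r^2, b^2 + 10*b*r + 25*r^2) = b + 5*r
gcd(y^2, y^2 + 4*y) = y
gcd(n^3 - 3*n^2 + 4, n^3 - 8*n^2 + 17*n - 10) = n - 2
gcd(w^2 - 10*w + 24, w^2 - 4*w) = w - 4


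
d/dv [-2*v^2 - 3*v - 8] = -4*v - 3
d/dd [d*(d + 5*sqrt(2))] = 2*d + 5*sqrt(2)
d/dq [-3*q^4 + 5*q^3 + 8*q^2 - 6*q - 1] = -12*q^3 + 15*q^2 + 16*q - 6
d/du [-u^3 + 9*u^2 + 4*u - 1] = -3*u^2 + 18*u + 4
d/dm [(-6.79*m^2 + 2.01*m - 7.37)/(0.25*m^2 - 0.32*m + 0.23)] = (1.6703*m^2 + 0.561599999999999*m - 1.8961)/(0.0625*m^4 - 0.16*m^3 + 0.2174*m^2 - 0.1472*m + 0.0529)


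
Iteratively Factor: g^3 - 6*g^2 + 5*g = (g)*(g^2 - 6*g + 5) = g*(g - 5)*(g - 1)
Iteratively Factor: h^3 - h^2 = (h)*(h^2 - h) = h*(h - 1)*(h)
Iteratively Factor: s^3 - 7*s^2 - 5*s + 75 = (s - 5)*(s^2 - 2*s - 15) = (s - 5)^2*(s + 3)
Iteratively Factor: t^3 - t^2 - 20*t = (t)*(t^2 - t - 20) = t*(t + 4)*(t - 5)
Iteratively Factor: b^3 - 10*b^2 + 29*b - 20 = (b - 5)*(b^2 - 5*b + 4) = (b - 5)*(b - 1)*(b - 4)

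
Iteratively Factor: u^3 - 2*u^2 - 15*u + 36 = (u - 3)*(u^2 + u - 12) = (u - 3)*(u + 4)*(u - 3)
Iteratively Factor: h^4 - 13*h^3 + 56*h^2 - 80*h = (h - 4)*(h^3 - 9*h^2 + 20*h) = h*(h - 4)*(h^2 - 9*h + 20) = h*(h - 5)*(h - 4)*(h - 4)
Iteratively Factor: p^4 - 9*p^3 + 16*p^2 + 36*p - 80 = (p + 2)*(p^3 - 11*p^2 + 38*p - 40) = (p - 4)*(p + 2)*(p^2 - 7*p + 10) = (p - 4)*(p - 2)*(p + 2)*(p - 5)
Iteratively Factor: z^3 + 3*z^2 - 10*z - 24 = (z - 3)*(z^2 + 6*z + 8) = (z - 3)*(z + 4)*(z + 2)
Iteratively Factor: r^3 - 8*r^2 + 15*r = (r)*(r^2 - 8*r + 15) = r*(r - 3)*(r - 5)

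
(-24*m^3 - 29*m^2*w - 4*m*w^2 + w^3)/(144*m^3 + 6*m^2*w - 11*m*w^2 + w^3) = (m + w)/(-6*m + w)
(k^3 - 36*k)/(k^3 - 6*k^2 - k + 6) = k*(k + 6)/(k^2 - 1)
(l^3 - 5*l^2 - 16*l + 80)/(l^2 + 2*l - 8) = (l^2 - 9*l + 20)/(l - 2)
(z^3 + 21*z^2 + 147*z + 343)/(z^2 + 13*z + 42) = (z^2 + 14*z + 49)/(z + 6)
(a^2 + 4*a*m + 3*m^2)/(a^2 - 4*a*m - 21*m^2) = (a + m)/(a - 7*m)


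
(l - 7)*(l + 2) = l^2 - 5*l - 14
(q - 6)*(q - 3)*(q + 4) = q^3 - 5*q^2 - 18*q + 72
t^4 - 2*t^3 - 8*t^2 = t^2*(t - 4)*(t + 2)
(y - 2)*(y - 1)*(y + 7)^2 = y^4 + 11*y^3 + 9*y^2 - 119*y + 98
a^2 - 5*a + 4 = (a - 4)*(a - 1)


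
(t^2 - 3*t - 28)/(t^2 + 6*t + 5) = (t^2 - 3*t - 28)/(t^2 + 6*t + 5)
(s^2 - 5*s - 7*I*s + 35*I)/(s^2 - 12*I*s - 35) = (s - 5)/(s - 5*I)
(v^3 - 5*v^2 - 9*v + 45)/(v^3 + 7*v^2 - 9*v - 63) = (v - 5)/(v + 7)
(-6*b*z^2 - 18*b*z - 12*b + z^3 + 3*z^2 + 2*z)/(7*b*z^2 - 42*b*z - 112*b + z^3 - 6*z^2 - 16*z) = (-6*b*z - 6*b + z^2 + z)/(7*b*z - 56*b + z^2 - 8*z)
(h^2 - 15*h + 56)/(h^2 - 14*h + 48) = (h - 7)/(h - 6)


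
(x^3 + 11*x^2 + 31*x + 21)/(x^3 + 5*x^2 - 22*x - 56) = (x^2 + 4*x + 3)/(x^2 - 2*x - 8)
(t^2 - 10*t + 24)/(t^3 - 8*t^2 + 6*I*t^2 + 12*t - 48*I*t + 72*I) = (t - 4)/(t^2 + t*(-2 + 6*I) - 12*I)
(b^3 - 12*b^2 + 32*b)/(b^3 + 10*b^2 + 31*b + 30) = b*(b^2 - 12*b + 32)/(b^3 + 10*b^2 + 31*b + 30)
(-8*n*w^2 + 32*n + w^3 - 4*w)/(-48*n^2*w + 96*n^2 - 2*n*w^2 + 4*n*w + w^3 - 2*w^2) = (w + 2)/(6*n + w)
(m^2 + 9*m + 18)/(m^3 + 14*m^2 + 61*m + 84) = (m + 6)/(m^2 + 11*m + 28)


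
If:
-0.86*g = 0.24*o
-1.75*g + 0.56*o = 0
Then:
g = 0.00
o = 0.00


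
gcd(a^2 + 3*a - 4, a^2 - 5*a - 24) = 1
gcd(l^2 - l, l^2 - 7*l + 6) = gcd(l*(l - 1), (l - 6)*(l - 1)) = l - 1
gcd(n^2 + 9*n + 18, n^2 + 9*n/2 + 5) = 1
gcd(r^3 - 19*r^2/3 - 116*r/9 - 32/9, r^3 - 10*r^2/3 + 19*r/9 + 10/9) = r + 1/3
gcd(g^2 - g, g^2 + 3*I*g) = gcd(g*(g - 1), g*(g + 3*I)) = g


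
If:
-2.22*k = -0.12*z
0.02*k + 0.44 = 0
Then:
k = -22.00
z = -407.00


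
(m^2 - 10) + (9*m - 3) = m^2 + 9*m - 13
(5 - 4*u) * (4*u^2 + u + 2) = -16*u^3 + 16*u^2 - 3*u + 10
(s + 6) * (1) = s + 6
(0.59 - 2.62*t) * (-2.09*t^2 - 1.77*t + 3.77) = 5.4758*t^3 + 3.4043*t^2 - 10.9217*t + 2.2243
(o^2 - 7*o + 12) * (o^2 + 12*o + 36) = o^4 + 5*o^3 - 36*o^2 - 108*o + 432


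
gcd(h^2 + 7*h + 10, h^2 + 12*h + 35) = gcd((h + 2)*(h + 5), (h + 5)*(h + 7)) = h + 5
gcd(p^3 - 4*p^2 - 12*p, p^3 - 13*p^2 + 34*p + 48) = p - 6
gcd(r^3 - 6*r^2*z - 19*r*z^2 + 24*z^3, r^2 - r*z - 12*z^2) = r + 3*z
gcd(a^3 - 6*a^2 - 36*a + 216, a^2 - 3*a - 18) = a - 6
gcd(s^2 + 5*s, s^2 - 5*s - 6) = 1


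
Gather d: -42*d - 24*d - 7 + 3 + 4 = -66*d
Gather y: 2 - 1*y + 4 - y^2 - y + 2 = -y^2 - 2*y + 8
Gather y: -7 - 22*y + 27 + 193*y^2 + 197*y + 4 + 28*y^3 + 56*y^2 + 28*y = 28*y^3 + 249*y^2 + 203*y + 24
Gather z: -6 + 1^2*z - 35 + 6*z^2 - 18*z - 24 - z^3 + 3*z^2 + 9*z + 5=-z^3 + 9*z^2 - 8*z - 60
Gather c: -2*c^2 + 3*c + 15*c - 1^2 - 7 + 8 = -2*c^2 + 18*c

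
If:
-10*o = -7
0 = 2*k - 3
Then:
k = 3/2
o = 7/10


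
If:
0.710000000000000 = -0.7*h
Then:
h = -1.01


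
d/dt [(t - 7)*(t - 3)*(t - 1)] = 3*t^2 - 22*t + 31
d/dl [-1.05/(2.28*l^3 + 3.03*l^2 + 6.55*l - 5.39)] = (7.182*l^2 + 6.363*l + 6.8775)/(2.28*l^3 + 3.03*l^2 + 6.55*l - 5.39)^2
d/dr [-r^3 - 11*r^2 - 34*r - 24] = -3*r^2 - 22*r - 34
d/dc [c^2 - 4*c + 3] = 2*c - 4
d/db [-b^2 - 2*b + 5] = -2*b - 2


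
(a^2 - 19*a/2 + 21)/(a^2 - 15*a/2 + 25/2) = (2*a^2 - 19*a + 42)/(2*a^2 - 15*a + 25)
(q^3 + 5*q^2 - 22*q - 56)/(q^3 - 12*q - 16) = (q + 7)/(q + 2)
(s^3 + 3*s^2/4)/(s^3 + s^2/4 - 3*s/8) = 2*s/(2*s - 1)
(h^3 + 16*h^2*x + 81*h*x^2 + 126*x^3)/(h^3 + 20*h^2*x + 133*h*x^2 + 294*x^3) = (h + 3*x)/(h + 7*x)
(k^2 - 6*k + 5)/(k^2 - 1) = (k - 5)/(k + 1)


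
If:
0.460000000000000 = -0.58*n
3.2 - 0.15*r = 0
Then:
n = -0.79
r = 21.33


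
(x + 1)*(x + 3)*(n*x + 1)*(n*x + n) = n^2*x^4 + 5*n^2*x^3 + 7*n^2*x^2 + 3*n^2*x + n*x^3 + 5*n*x^2 + 7*n*x + 3*n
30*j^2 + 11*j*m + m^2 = (5*j + m)*(6*j + m)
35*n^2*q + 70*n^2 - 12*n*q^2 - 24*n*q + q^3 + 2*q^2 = (-7*n + q)*(-5*n + q)*(q + 2)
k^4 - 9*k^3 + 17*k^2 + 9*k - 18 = (k - 6)*(k - 3)*(k - 1)*(k + 1)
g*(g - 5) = g^2 - 5*g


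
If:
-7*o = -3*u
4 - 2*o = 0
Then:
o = 2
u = 14/3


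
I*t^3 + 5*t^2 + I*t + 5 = (t - 5*I)*(t + I)*(I*t + 1)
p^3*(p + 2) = p^4 + 2*p^3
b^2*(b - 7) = b^3 - 7*b^2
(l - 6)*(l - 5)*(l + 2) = l^3 - 9*l^2 + 8*l + 60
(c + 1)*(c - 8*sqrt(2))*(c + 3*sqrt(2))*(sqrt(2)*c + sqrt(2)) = sqrt(2)*c^4 - 10*c^3 + 2*sqrt(2)*c^3 - 47*sqrt(2)*c^2 - 20*c^2 - 96*sqrt(2)*c - 10*c - 48*sqrt(2)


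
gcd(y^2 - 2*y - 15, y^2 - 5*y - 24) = y + 3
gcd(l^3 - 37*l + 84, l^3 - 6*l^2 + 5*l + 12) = l^2 - 7*l + 12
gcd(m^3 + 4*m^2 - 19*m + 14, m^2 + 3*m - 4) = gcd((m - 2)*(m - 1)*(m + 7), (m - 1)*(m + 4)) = m - 1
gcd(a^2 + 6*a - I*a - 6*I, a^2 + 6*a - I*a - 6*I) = a^2 + a*(6 - I) - 6*I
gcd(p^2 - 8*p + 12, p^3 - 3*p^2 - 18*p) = p - 6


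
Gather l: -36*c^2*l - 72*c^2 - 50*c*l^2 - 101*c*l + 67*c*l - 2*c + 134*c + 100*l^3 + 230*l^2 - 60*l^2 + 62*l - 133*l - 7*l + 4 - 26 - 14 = -72*c^2 + 132*c + 100*l^3 + l^2*(170 - 50*c) + l*(-36*c^2 - 34*c - 78) - 36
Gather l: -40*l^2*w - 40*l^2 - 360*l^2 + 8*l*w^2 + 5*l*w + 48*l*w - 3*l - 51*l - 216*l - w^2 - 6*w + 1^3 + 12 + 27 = l^2*(-40*w - 400) + l*(8*w^2 + 53*w - 270) - w^2 - 6*w + 40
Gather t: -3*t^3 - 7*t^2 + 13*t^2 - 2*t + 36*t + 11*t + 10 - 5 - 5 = -3*t^3 + 6*t^2 + 45*t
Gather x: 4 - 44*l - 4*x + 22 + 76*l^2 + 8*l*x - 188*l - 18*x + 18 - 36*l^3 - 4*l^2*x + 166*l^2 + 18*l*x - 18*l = -36*l^3 + 242*l^2 - 250*l + x*(-4*l^2 + 26*l - 22) + 44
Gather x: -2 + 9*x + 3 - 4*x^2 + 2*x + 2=-4*x^2 + 11*x + 3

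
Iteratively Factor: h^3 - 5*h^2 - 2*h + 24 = (h - 4)*(h^2 - h - 6) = (h - 4)*(h - 3)*(h + 2)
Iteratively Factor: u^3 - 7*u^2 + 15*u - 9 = (u - 3)*(u^2 - 4*u + 3) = (u - 3)*(u - 1)*(u - 3)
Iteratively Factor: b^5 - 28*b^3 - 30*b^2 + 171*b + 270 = (b - 3)*(b^4 + 3*b^3 - 19*b^2 - 87*b - 90) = (b - 3)*(b + 3)*(b^3 - 19*b - 30) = (b - 5)*(b - 3)*(b + 3)*(b^2 + 5*b + 6) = (b - 5)*(b - 3)*(b + 3)^2*(b + 2)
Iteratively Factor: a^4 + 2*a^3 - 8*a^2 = (a)*(a^3 + 2*a^2 - 8*a) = a^2*(a^2 + 2*a - 8) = a^2*(a - 2)*(a + 4)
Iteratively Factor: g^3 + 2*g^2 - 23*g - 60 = (g + 3)*(g^2 - g - 20) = (g + 3)*(g + 4)*(g - 5)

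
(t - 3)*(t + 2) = t^2 - t - 6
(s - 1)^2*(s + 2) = s^3 - 3*s + 2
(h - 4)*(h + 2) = h^2 - 2*h - 8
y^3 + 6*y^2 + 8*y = y*(y + 2)*(y + 4)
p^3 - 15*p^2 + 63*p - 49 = (p - 7)^2*(p - 1)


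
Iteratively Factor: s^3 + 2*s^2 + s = (s + 1)*(s^2 + s) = s*(s + 1)*(s + 1)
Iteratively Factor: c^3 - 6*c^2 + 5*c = (c - 1)*(c^2 - 5*c) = (c - 5)*(c - 1)*(c)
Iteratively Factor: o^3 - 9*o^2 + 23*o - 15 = (o - 5)*(o^2 - 4*o + 3) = (o - 5)*(o - 1)*(o - 3)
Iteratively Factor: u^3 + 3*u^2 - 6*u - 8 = (u + 1)*(u^2 + 2*u - 8) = (u + 1)*(u + 4)*(u - 2)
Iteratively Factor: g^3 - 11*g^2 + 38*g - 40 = (g - 4)*(g^2 - 7*g + 10) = (g - 5)*(g - 4)*(g - 2)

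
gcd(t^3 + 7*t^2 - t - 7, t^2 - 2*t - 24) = 1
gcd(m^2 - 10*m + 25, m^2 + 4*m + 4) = 1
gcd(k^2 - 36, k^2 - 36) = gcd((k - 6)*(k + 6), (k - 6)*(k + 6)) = k^2 - 36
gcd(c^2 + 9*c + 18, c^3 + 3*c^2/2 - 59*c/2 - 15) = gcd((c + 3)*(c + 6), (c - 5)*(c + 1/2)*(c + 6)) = c + 6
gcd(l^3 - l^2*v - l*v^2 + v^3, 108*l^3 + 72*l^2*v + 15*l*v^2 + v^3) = 1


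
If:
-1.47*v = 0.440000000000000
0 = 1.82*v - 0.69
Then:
No Solution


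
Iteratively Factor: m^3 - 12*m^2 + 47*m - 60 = (m - 5)*(m^2 - 7*m + 12) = (m - 5)*(m - 3)*(m - 4)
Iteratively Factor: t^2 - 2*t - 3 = (t + 1)*(t - 3)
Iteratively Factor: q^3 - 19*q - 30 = (q + 2)*(q^2 - 2*q - 15) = (q + 2)*(q + 3)*(q - 5)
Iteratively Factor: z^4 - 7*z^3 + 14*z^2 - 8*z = (z - 2)*(z^3 - 5*z^2 + 4*z) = (z - 2)*(z - 1)*(z^2 - 4*z) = (z - 4)*(z - 2)*(z - 1)*(z)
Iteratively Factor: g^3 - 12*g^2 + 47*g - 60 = (g - 5)*(g^2 - 7*g + 12) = (g - 5)*(g - 3)*(g - 4)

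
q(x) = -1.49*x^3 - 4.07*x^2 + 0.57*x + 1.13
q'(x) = -4.47*x^2 - 8.14*x + 0.57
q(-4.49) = 51.39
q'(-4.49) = -53.00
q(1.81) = -20.01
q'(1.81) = -28.81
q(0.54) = 0.02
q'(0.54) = -5.13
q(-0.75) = -0.96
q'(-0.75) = 4.16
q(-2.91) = 1.72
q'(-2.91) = -13.60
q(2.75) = -59.07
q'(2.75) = -55.62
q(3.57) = -116.50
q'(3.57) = -85.46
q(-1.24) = -2.99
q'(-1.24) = 3.79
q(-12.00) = 1982.93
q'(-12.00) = -545.43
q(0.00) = 1.13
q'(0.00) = 0.57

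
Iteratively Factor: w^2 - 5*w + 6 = (w - 3)*(w - 2)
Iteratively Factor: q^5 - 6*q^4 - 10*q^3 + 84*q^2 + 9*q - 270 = (q + 2)*(q^4 - 8*q^3 + 6*q^2 + 72*q - 135) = (q + 2)*(q + 3)*(q^3 - 11*q^2 + 39*q - 45) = (q - 3)*(q + 2)*(q + 3)*(q^2 - 8*q + 15) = (q - 3)^2*(q + 2)*(q + 3)*(q - 5)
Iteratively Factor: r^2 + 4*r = (r)*(r + 4)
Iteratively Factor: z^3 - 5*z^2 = (z)*(z^2 - 5*z) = z*(z - 5)*(z)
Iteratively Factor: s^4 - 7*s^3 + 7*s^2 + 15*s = (s - 5)*(s^3 - 2*s^2 - 3*s) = (s - 5)*(s - 3)*(s^2 + s) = (s - 5)*(s - 3)*(s + 1)*(s)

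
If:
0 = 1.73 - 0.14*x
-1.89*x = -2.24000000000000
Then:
No Solution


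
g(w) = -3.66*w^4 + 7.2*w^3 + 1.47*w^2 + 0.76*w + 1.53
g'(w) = -14.64*w^3 + 21.6*w^2 + 2.94*w + 0.76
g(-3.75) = -1084.11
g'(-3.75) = 1065.52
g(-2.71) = -330.44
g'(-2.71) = 442.80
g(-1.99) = -108.30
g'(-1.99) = 195.82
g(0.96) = 6.88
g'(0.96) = 10.54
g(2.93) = -72.26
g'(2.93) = -173.44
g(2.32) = -4.92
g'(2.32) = -58.97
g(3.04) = -92.88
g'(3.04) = -201.99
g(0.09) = 1.62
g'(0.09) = 1.19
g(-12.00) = -88131.27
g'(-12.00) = 28373.80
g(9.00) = -18637.02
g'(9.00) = -8895.74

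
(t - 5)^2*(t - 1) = t^3 - 11*t^2 + 35*t - 25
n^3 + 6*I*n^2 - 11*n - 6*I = (n + I)*(n + 2*I)*(n + 3*I)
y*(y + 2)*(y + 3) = y^3 + 5*y^2 + 6*y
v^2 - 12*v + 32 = (v - 8)*(v - 4)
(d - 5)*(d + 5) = d^2 - 25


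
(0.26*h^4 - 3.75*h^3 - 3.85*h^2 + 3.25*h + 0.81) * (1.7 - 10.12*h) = -2.6312*h^5 + 38.392*h^4 + 32.587*h^3 - 39.435*h^2 - 2.6722*h + 1.377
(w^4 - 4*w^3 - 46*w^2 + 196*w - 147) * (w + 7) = w^5 + 3*w^4 - 74*w^3 - 126*w^2 + 1225*w - 1029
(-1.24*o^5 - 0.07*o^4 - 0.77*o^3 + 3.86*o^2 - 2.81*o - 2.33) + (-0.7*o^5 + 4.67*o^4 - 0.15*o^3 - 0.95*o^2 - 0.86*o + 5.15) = -1.94*o^5 + 4.6*o^4 - 0.92*o^3 + 2.91*o^2 - 3.67*o + 2.82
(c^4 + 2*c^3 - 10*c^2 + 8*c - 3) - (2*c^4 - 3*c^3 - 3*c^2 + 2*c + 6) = -c^4 + 5*c^3 - 7*c^2 + 6*c - 9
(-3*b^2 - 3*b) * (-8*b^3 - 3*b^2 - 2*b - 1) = 24*b^5 + 33*b^4 + 15*b^3 + 9*b^2 + 3*b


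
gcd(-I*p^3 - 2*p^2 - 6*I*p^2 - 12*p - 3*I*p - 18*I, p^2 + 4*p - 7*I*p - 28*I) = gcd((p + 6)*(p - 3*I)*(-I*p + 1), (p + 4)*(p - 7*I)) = 1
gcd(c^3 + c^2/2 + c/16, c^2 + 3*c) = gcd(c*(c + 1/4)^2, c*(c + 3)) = c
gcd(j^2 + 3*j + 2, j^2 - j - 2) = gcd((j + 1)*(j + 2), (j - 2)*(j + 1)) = j + 1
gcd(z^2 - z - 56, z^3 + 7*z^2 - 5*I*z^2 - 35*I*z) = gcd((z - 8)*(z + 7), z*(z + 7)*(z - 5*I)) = z + 7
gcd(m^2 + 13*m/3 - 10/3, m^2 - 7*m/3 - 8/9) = 1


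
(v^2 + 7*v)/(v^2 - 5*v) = (v + 7)/(v - 5)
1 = 1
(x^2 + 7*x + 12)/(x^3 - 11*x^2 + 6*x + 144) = (x + 4)/(x^2 - 14*x + 48)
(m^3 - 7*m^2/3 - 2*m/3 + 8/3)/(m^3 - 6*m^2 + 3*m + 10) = (m - 4/3)/(m - 5)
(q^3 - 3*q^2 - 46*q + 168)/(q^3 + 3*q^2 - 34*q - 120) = (q^2 + 3*q - 28)/(q^2 + 9*q + 20)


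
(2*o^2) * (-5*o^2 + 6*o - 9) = -10*o^4 + 12*o^3 - 18*o^2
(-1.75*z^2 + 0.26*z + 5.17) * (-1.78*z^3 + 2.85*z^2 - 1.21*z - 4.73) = 3.115*z^5 - 5.4503*z^4 - 6.3441*z^3 + 22.6974*z^2 - 7.4855*z - 24.4541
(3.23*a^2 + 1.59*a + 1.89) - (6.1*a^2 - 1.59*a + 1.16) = -2.87*a^2 + 3.18*a + 0.73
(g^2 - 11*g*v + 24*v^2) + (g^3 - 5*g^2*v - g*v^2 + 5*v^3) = g^3 - 5*g^2*v + g^2 - g*v^2 - 11*g*v + 5*v^3 + 24*v^2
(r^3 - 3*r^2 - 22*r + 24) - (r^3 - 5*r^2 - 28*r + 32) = 2*r^2 + 6*r - 8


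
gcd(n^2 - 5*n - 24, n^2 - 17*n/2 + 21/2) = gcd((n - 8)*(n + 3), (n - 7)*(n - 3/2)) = 1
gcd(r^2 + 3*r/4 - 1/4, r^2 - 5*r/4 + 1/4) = r - 1/4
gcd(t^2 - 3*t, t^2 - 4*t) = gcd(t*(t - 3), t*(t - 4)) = t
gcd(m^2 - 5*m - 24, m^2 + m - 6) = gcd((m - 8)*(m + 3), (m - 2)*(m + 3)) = m + 3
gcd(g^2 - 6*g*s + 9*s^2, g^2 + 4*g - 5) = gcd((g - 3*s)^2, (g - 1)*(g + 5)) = 1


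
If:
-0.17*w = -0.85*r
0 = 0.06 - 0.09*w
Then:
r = 0.13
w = 0.67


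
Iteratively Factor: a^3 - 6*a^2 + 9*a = (a - 3)*(a^2 - 3*a) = a*(a - 3)*(a - 3)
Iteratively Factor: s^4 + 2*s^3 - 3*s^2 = (s - 1)*(s^3 + 3*s^2) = s*(s - 1)*(s^2 + 3*s) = s*(s - 1)*(s + 3)*(s)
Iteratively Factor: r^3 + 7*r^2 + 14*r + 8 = (r + 1)*(r^2 + 6*r + 8) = (r + 1)*(r + 2)*(r + 4)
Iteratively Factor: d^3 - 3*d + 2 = (d - 1)*(d^2 + d - 2) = (d - 1)*(d + 2)*(d - 1)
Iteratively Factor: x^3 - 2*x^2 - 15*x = (x)*(x^2 - 2*x - 15) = x*(x + 3)*(x - 5)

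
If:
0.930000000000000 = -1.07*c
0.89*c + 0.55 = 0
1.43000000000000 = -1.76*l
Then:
No Solution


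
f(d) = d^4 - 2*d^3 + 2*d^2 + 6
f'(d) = 4*d^3 - 6*d^2 + 4*d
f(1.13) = 7.30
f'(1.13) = 2.63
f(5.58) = 690.27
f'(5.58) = 530.47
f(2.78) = 38.22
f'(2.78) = 50.69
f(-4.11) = 463.98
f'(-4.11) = -395.50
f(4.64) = 312.79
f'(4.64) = 288.97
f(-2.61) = 101.59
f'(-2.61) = -122.43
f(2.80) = 39.24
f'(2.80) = 51.97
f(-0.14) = 6.05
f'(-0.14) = -0.69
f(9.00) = 5271.00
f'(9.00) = 2466.00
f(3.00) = 51.00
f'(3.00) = 66.00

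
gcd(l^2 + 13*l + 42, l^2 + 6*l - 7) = l + 7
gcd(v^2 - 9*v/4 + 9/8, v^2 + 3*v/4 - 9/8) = v - 3/4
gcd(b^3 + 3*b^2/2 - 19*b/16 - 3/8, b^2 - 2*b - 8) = b + 2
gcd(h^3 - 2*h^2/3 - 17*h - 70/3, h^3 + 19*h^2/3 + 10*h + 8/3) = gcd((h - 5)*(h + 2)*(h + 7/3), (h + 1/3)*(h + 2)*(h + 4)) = h + 2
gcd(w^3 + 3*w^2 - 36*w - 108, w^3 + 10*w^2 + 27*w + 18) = w^2 + 9*w + 18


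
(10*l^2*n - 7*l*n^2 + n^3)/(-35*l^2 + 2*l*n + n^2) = n*(-2*l + n)/(7*l + n)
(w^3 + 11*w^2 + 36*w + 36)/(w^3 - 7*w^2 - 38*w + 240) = (w^2 + 5*w + 6)/(w^2 - 13*w + 40)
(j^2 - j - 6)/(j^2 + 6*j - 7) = (j^2 - j - 6)/(j^2 + 6*j - 7)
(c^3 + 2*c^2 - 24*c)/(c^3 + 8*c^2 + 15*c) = (c^2 + 2*c - 24)/(c^2 + 8*c + 15)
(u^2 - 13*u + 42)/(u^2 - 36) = (u - 7)/(u + 6)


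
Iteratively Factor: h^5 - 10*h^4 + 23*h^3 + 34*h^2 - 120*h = (h)*(h^4 - 10*h^3 + 23*h^2 + 34*h - 120) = h*(h - 4)*(h^3 - 6*h^2 - h + 30) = h*(h - 4)*(h - 3)*(h^2 - 3*h - 10) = h*(h - 5)*(h - 4)*(h - 3)*(h + 2)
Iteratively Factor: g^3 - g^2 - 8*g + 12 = (g - 2)*(g^2 + g - 6) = (g - 2)*(g + 3)*(g - 2)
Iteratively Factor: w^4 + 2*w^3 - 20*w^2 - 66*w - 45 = (w + 1)*(w^3 + w^2 - 21*w - 45) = (w + 1)*(w + 3)*(w^2 - 2*w - 15) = (w + 1)*(w + 3)^2*(w - 5)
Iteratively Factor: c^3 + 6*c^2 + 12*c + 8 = (c + 2)*(c^2 + 4*c + 4) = (c + 2)^2*(c + 2)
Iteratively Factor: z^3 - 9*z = (z)*(z^2 - 9) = z*(z + 3)*(z - 3)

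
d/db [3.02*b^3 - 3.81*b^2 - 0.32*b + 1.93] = 9.06*b^2 - 7.62*b - 0.32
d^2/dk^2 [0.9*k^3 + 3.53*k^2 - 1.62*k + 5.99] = 5.4*k + 7.06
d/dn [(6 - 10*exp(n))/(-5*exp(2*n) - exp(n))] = 2*(-25*exp(2*n) + 30*exp(n) + 3)*exp(-n)/(25*exp(2*n) + 10*exp(n) + 1)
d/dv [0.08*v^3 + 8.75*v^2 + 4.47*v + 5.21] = 0.24*v^2 + 17.5*v + 4.47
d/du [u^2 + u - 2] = 2*u + 1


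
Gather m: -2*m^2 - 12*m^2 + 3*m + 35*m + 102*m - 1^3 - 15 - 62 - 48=-14*m^2 + 140*m - 126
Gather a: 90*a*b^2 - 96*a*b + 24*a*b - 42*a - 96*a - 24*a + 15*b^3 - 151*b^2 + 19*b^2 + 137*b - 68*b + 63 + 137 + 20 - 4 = a*(90*b^2 - 72*b - 162) + 15*b^3 - 132*b^2 + 69*b + 216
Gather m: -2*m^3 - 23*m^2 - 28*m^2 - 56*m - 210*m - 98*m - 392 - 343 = -2*m^3 - 51*m^2 - 364*m - 735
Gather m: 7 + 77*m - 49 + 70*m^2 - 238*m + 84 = 70*m^2 - 161*m + 42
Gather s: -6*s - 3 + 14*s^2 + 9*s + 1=14*s^2 + 3*s - 2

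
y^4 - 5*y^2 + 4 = (y - 2)*(y - 1)*(y + 1)*(y + 2)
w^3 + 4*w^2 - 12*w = w*(w - 2)*(w + 6)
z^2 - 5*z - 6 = (z - 6)*(z + 1)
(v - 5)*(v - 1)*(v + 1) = v^3 - 5*v^2 - v + 5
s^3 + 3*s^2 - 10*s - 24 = (s - 3)*(s + 2)*(s + 4)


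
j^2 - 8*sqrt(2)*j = j*(j - 8*sqrt(2))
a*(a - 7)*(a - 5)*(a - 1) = a^4 - 13*a^3 + 47*a^2 - 35*a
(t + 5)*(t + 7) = t^2 + 12*t + 35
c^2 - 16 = (c - 4)*(c + 4)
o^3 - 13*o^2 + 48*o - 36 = (o - 6)^2*(o - 1)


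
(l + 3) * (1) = l + 3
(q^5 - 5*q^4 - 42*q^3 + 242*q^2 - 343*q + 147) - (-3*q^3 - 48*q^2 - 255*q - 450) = q^5 - 5*q^4 - 39*q^3 + 290*q^2 - 88*q + 597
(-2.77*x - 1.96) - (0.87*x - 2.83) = 0.87 - 3.64*x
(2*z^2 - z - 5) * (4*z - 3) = 8*z^3 - 10*z^2 - 17*z + 15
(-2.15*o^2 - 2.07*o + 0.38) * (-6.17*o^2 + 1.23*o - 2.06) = 13.2655*o^4 + 10.1274*o^3 - 0.461699999999999*o^2 + 4.7316*o - 0.7828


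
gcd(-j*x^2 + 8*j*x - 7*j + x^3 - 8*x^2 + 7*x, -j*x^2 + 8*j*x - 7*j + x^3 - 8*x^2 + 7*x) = -j*x^2 + 8*j*x - 7*j + x^3 - 8*x^2 + 7*x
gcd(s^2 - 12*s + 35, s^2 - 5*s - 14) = s - 7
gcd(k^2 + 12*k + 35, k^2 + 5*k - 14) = k + 7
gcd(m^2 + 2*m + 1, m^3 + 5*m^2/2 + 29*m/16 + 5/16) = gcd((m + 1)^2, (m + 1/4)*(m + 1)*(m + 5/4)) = m + 1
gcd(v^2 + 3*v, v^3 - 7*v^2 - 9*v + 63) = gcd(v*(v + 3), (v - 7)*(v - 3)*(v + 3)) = v + 3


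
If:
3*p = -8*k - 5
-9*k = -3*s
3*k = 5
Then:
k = 5/3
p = -55/9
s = 5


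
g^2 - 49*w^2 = (g - 7*w)*(g + 7*w)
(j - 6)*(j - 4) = j^2 - 10*j + 24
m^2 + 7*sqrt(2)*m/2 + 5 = (m + sqrt(2))*(m + 5*sqrt(2)/2)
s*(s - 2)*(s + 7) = s^3 + 5*s^2 - 14*s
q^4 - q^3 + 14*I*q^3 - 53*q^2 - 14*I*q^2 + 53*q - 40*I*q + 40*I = (q + 5*I)*(q + 8*I)*(-I*q + 1)*(I*q - I)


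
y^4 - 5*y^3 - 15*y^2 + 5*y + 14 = (y - 7)*(y - 1)*(y + 1)*(y + 2)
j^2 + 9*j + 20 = (j + 4)*(j + 5)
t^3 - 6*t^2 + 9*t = t*(t - 3)^2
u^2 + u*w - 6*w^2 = (u - 2*w)*(u + 3*w)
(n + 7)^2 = n^2 + 14*n + 49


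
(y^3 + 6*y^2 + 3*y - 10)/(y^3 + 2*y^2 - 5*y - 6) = (y^3 + 6*y^2 + 3*y - 10)/(y^3 + 2*y^2 - 5*y - 6)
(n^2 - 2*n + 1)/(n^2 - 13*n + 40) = (n^2 - 2*n + 1)/(n^2 - 13*n + 40)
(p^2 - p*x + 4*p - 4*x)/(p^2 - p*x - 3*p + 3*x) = (p + 4)/(p - 3)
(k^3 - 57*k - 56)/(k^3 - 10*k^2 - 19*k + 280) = (k^2 + 8*k + 7)/(k^2 - 2*k - 35)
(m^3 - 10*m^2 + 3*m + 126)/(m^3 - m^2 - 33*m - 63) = (m - 6)/(m + 3)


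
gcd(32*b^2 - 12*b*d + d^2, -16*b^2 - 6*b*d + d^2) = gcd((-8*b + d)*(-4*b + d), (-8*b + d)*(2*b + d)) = 8*b - d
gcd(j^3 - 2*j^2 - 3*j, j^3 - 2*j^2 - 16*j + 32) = 1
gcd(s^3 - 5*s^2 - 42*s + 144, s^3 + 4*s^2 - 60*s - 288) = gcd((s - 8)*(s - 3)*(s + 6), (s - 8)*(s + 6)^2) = s^2 - 2*s - 48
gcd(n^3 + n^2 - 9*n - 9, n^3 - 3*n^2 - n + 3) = n^2 - 2*n - 3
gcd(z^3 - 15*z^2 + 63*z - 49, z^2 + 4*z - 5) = z - 1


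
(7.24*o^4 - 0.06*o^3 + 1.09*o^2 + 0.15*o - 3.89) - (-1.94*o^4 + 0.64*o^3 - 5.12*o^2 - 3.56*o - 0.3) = 9.18*o^4 - 0.7*o^3 + 6.21*o^2 + 3.71*o - 3.59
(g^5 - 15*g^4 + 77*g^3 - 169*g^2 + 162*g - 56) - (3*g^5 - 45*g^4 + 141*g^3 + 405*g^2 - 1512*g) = -2*g^5 + 30*g^4 - 64*g^3 - 574*g^2 + 1674*g - 56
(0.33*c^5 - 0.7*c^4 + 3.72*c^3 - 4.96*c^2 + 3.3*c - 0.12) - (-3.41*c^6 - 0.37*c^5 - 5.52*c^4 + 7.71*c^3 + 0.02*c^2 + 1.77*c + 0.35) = 3.41*c^6 + 0.7*c^5 + 4.82*c^4 - 3.99*c^3 - 4.98*c^2 + 1.53*c - 0.47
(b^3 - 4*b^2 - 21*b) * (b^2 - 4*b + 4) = b^5 - 8*b^4 - b^3 + 68*b^2 - 84*b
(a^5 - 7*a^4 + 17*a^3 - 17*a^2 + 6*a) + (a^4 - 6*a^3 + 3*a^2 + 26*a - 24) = a^5 - 6*a^4 + 11*a^3 - 14*a^2 + 32*a - 24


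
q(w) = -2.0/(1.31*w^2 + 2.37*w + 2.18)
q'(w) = -2.0*(-2.62*w - 2.37)/(1.31*w^2 + 2.37*w + 2.18)^2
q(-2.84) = -0.33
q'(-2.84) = -0.28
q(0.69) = -0.45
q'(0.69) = 0.42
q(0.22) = -0.72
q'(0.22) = 0.77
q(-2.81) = -0.34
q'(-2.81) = -0.29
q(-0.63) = -1.66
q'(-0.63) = 0.99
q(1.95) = -0.17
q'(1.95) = 0.11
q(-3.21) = -0.25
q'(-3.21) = -0.19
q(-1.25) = -1.58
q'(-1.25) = -1.13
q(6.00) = -0.03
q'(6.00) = 0.01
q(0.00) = -0.92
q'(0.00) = 1.00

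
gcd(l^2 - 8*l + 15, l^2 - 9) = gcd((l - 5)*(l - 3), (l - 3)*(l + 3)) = l - 3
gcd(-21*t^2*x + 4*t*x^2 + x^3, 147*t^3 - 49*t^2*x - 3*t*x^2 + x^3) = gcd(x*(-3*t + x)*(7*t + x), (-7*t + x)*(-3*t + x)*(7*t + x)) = -21*t^2 + 4*t*x + x^2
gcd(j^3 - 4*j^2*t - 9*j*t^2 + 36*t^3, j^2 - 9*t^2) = -j^2 + 9*t^2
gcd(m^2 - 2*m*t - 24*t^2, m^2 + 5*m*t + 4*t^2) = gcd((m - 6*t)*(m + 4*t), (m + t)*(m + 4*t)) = m + 4*t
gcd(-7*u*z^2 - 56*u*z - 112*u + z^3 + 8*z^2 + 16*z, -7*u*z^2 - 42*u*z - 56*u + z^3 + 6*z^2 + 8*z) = -7*u*z - 28*u + z^2 + 4*z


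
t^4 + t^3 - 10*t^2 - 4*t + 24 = (t - 2)^2*(t + 2)*(t + 3)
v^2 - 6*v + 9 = (v - 3)^2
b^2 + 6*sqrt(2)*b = b*(b + 6*sqrt(2))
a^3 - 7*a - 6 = (a - 3)*(a + 1)*(a + 2)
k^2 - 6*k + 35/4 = (k - 7/2)*(k - 5/2)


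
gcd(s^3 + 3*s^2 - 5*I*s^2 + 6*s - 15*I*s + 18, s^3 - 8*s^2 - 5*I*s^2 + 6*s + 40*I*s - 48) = s^2 - 5*I*s + 6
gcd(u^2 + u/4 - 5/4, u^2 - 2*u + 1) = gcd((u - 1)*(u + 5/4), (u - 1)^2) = u - 1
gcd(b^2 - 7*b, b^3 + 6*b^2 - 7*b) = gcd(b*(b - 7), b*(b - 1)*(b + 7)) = b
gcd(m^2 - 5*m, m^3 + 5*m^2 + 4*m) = m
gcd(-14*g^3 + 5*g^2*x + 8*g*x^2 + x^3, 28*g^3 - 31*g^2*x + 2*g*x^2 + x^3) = -7*g^2 + 6*g*x + x^2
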